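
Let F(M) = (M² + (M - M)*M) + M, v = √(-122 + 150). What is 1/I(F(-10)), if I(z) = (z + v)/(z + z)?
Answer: 2025/1009 - 45*√7/1009 ≈ 1.8889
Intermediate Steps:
v = 2*√7 (v = √28 = 2*√7 ≈ 5.2915)
F(M) = M + M² (F(M) = (M² + 0*M) + M = (M² + 0) + M = M² + M = M + M²)
I(z) = (z + 2*√7)/(2*z) (I(z) = (z + 2*√7)/(z + z) = (z + 2*√7)/((2*z)) = (z + 2*√7)*(1/(2*z)) = (z + 2*√7)/(2*z))
1/I(F(-10)) = 1/((√7 + (-10*(1 - 10))/2)/((-10*(1 - 10)))) = 1/((√7 + (-10*(-9))/2)/((-10*(-9)))) = 1/((√7 + (½)*90)/90) = 1/((√7 + 45)/90) = 1/((45 + √7)/90) = 1/(½ + √7/90)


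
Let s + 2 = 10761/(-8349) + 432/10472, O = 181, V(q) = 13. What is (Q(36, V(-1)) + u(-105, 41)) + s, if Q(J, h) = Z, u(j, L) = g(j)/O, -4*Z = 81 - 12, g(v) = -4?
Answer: -4920062965/239772148 ≈ -20.520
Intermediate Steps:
Z = -69/4 (Z = -(81 - 12)/4 = -¼*69 = -69/4 ≈ -17.250)
u(j, L) = -4/181
Q(J, h) = -69/4
s = -1075545/331177 (s = -2 + (10761/(-8349) + 432/10472) = -2 + (10761*(-1/8349) + 432*(1/10472)) = -2 + (-3587/2783 + 54/1309) = -2 - 413191/331177 = -1075545/331177 ≈ -3.2476)
(Q(36, V(-1)) + u(-105, 41)) + s = (-69/4 - 4/181) - 1075545/331177 = -12505/724 - 1075545/331177 = -4920062965/239772148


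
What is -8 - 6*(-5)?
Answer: 22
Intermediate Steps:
-8 - 6*(-5) = -8 + 30 = 22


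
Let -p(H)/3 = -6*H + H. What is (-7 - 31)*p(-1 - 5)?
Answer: 3420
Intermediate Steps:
p(H) = 15*H (p(H) = -3*(-6*H + H) = -(-15)*H = 15*H)
(-7 - 31)*p(-1 - 5) = (-7 - 31)*(15*(-1 - 5)) = -570*(-6) = -38*(-90) = 3420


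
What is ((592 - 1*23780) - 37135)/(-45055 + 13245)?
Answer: 60323/31810 ≈ 1.8964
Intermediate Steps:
((592 - 1*23780) - 37135)/(-45055 + 13245) = ((592 - 23780) - 37135)/(-31810) = (-23188 - 37135)*(-1/31810) = -60323*(-1/31810) = 60323/31810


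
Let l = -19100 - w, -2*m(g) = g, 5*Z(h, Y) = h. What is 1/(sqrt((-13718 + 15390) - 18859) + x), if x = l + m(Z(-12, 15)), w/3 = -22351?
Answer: 1198855/57490562116 - 25*I*sqrt(17187)/57490562116 ≈ 2.0853e-5 - 5.7009e-8*I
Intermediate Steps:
w = -67053 (w = 3*(-22351) = -67053)
Z(h, Y) = h/5
m(g) = -g/2
l = 47953 (l = -19100 - 1*(-67053) = -19100 + 67053 = 47953)
x = 239771/5 (x = 47953 - (-12)/10 = 47953 - 1/2*(-12/5) = 47953 + 6/5 = 239771/5 ≈ 47954.)
1/(sqrt((-13718 + 15390) - 18859) + x) = 1/(sqrt((-13718 + 15390) - 18859) + 239771/5) = 1/(sqrt(1672 - 18859) + 239771/5) = 1/(sqrt(-17187) + 239771/5) = 1/(I*sqrt(17187) + 239771/5) = 1/(239771/5 + I*sqrt(17187))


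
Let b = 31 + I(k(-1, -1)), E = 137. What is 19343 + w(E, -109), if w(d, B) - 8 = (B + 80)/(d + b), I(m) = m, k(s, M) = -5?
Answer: 3154184/163 ≈ 19351.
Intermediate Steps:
b = 26 (b = 31 - 5 = 26)
w(d, B) = 8 + (80 + B)/(26 + d) (w(d, B) = 8 + (B + 80)/(d + 26) = 8 + (80 + B)/(26 + d))
19343 + w(E, -109) = 19343 + (288 - 109 + 8*137)/(26 + 137) = 19343 + (288 - 109 + 1096)/163 = 19343 + (1/163)*1275 = 19343 + 1275/163 = 3154184/163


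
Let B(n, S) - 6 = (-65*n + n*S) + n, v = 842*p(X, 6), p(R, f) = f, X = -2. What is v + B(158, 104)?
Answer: 11378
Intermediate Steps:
v = 5052 (v = 842*6 = 5052)
B(n, S) = 6 - 64*n + S*n (B(n, S) = 6 + ((-65*n + n*S) + n) = 6 + ((-65*n + S*n) + n) = 6 + (-64*n + S*n) = 6 - 64*n + S*n)
v + B(158, 104) = 5052 + (6 - 64*158 + 104*158) = 5052 + (6 - 10112 + 16432) = 5052 + 6326 = 11378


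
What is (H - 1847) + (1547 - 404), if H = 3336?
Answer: 2632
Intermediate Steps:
(H - 1847) + (1547 - 404) = (3336 - 1847) + (1547 - 404) = 1489 + 1143 = 2632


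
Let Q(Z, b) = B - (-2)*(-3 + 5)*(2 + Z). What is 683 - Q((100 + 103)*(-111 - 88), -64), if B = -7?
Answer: 162270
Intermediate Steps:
Q(Z, b) = 1 + 4*Z (Q(Z, b) = -7 - (-2)*(-3 + 5)*(2 + Z) = -7 - (-2)*2*(2 + Z) = -7 - (-2)*(4 + 2*Z) = -7 - (-8 - 4*Z) = -7 + (8 + 4*Z) = 1 + 4*Z)
683 - Q((100 + 103)*(-111 - 88), -64) = 683 - (1 + 4*((100 + 103)*(-111 - 88))) = 683 - (1 + 4*(203*(-199))) = 683 - (1 + 4*(-40397)) = 683 - (1 - 161588) = 683 - 1*(-161587) = 683 + 161587 = 162270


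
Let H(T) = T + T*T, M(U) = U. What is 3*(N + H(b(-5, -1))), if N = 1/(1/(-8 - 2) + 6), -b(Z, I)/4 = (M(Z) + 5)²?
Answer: 30/59 ≈ 0.50847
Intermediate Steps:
b(Z, I) = -4*(5 + Z)² (b(Z, I) = -4*(Z + 5)² = -4*(5 + Z)²)
H(T) = T + T²
N = 10/59 (N = 1/(1/(-10) + 6) = 1/(-⅒ + 6) = 1/(59/10) = 10/59 ≈ 0.16949)
3*(N + H(b(-5, -1))) = 3*(10/59 + (-4*(5 - 5)²)*(1 - 4*(5 - 5)²)) = 3*(10/59 + (-4*0²)*(1 - 4*0²)) = 3*(10/59 + (-4*0)*(1 - 4*0)) = 3*(10/59 + 0*(1 + 0)) = 3*(10/59 + 0*1) = 3*(10/59 + 0) = 3*(10/59) = 30/59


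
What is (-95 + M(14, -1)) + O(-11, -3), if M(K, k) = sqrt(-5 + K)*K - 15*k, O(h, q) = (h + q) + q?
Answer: -55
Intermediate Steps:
O(h, q) = h + 2*q
M(K, k) = -15*k + K*sqrt(-5 + K) (M(K, k) = K*sqrt(-5 + K) - 15*k = -15*k + K*sqrt(-5 + K))
(-95 + M(14, -1)) + O(-11, -3) = (-95 + (-15*(-1) + 14*sqrt(-5 + 14))) + (-11 + 2*(-3)) = (-95 + (15 + 14*sqrt(9))) + (-11 - 6) = (-95 + (15 + 14*3)) - 17 = (-95 + (15 + 42)) - 17 = (-95 + 57) - 17 = -38 - 17 = -55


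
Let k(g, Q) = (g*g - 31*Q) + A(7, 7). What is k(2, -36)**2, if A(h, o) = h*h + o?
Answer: 1382976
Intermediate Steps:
A(h, o) = o + h**2 (A(h, o) = h**2 + o = o + h**2)
k(g, Q) = 56 + g**2 - 31*Q (k(g, Q) = (g*g - 31*Q) + (7 + 7**2) = (g**2 - 31*Q) + (7 + 49) = (g**2 - 31*Q) + 56 = 56 + g**2 - 31*Q)
k(2, -36)**2 = (56 + 2**2 - 31*(-36))**2 = (56 + 4 + 1116)**2 = 1176**2 = 1382976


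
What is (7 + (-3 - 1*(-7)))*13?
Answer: 143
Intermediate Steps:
(7 + (-3 - 1*(-7)))*13 = (7 + (-3 + 7))*13 = (7 + 4)*13 = 11*13 = 143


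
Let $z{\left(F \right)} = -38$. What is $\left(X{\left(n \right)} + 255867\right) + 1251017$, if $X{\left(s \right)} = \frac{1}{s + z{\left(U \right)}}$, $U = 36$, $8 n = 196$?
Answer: $\frac{40685866}{27} \approx 1.5069 \cdot 10^{6}$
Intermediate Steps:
$n = \frac{49}{2}$ ($n = \frac{1}{8} \cdot 196 = \frac{49}{2} \approx 24.5$)
$X{\left(s \right)} = \frac{1}{-38 + s}$ ($X{\left(s \right)} = \frac{1}{s - 38} = \frac{1}{-38 + s}$)
$\left(X{\left(n \right)} + 255867\right) + 1251017 = \left(\frac{1}{-38 + \frac{49}{2}} + 255867\right) + 1251017 = \left(\frac{1}{- \frac{27}{2}} + 255867\right) + 1251017 = \left(- \frac{2}{27} + 255867\right) + 1251017 = \frac{6908407}{27} + 1251017 = \frac{40685866}{27}$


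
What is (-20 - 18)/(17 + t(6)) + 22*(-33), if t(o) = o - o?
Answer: -12380/17 ≈ -728.24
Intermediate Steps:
t(o) = 0
(-20 - 18)/(17 + t(6)) + 22*(-33) = (-20 - 18)/(17 + 0) + 22*(-33) = -38/17 - 726 = -12380/17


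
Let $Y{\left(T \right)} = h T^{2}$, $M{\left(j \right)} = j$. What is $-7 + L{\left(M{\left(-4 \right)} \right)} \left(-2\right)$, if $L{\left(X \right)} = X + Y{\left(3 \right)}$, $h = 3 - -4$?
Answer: $-125$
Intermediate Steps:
$h = 7$ ($h = 3 + 4 = 7$)
$Y{\left(T \right)} = 7 T^{2}$
$L{\left(X \right)} = 63 + X$ ($L{\left(X \right)} = X + 7 \cdot 3^{2} = X + 7 \cdot 9 = X + 63 = 63 + X$)
$-7 + L{\left(M{\left(-4 \right)} \right)} \left(-2\right) = -7 + \left(63 - 4\right) \left(-2\right) = -7 + 59 \left(-2\right) = -7 - 118 = -125$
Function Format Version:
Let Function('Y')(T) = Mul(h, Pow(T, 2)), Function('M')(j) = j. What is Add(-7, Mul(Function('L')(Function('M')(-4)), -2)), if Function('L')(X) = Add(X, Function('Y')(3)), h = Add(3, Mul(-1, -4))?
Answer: -125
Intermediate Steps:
h = 7 (h = Add(3, 4) = 7)
Function('Y')(T) = Mul(7, Pow(T, 2))
Function('L')(X) = Add(63, X) (Function('L')(X) = Add(X, Mul(7, Pow(3, 2))) = Add(X, Mul(7, 9)) = Add(X, 63) = Add(63, X))
Add(-7, Mul(Function('L')(Function('M')(-4)), -2)) = Add(-7, Mul(Add(63, -4), -2)) = Add(-7, Mul(59, -2)) = Add(-7, -118) = -125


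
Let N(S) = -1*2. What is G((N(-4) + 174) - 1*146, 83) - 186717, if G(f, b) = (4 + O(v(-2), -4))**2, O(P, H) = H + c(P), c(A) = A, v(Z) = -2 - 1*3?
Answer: -186692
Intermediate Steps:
v(Z) = -5 (v(Z) = -2 - 3 = -5)
N(S) = -2
O(P, H) = H + P
G(f, b) = 25 (G(f, b) = (4 + (-4 - 5))**2 = (4 - 9)**2 = (-5)**2 = 25)
G((N(-4) + 174) - 1*146, 83) - 186717 = 25 - 186717 = -186692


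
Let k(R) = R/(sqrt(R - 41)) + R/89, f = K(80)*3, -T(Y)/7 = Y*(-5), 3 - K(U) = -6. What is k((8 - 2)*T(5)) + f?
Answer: 3453/89 + 1050*sqrt(1009)/1009 ≈ 71.853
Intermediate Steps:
K(U) = 9 (K(U) = 3 - 1*(-6) = 3 + 6 = 9)
T(Y) = 35*Y (T(Y) = -7*Y*(-5) = -(-35)*Y = 35*Y)
f = 27 (f = 9*3 = 27)
k(R) = R/89 + R/sqrt(-41 + R) (k(R) = R/(sqrt(-41 + R)) + R*(1/89) = R/sqrt(-41 + R) + R/89 = R/89 + R/sqrt(-41 + R))
k((8 - 2)*T(5)) + f = (((8 - 2)*(35*5))/89 + ((8 - 2)*(35*5))/sqrt(-41 + (8 - 2)*(35*5))) + 27 = ((6*175)/89 + (6*175)/sqrt(-41 + 6*175)) + 27 = ((1/89)*1050 + 1050/sqrt(-41 + 1050)) + 27 = (1050/89 + 1050/sqrt(1009)) + 27 = (1050/89 + 1050*(sqrt(1009)/1009)) + 27 = (1050/89 + 1050*sqrt(1009)/1009) + 27 = 3453/89 + 1050*sqrt(1009)/1009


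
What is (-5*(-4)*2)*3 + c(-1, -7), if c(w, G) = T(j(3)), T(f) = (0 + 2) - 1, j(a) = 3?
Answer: 121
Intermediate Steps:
T(f) = 1 (T(f) = 2 - 1 = 1)
c(w, G) = 1
(-5*(-4)*2)*3 + c(-1, -7) = (-5*(-4)*2)*3 + 1 = (20*2)*3 + 1 = 40*3 + 1 = 120 + 1 = 121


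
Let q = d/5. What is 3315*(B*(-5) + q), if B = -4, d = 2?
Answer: 67626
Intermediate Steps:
q = ⅖ (q = 2/5 = 2*(⅕) = ⅖ ≈ 0.40000)
3315*(B*(-5) + q) = 3315*(-4*(-5) + ⅖) = 3315*(20 + ⅖) = 3315*(102/5) = 67626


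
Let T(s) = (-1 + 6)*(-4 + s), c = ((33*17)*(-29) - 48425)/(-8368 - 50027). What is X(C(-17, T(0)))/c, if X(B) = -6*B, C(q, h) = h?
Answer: 3503700/32347 ≈ 108.32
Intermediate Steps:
c = 64694/58395 (c = (561*(-29) - 48425)/(-58395) = (-16269 - 48425)*(-1/58395) = -64694*(-1/58395) = 64694/58395 ≈ 1.1079)
T(s) = -20 + 5*s (T(s) = 5*(-4 + s) = -20 + 5*s)
X(C(-17, T(0)))/c = (-6*(-20 + 5*0))/(64694/58395) = -6*(-20 + 0)*(58395/64694) = -6*(-20)*(58395/64694) = 120*(58395/64694) = 3503700/32347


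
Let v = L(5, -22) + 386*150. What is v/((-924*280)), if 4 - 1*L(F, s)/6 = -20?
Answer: -691/3080 ≈ -0.22435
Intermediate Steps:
L(F, s) = 144 (L(F, s) = 24 - 6*(-20) = 24 + 120 = 144)
v = 58044 (v = 144 + 386*150 = 144 + 57900 = 58044)
v/((-924*280)) = 58044/((-924*280)) = 58044/(-258720) = 58044*(-1/258720) = -691/3080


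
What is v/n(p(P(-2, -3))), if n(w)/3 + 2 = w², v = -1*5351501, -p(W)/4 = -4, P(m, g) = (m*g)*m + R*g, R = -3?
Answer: -5351501/762 ≈ -7023.0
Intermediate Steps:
P(m, g) = -3*g + g*m² (P(m, g) = (m*g)*m - 3*g = (g*m)*m - 3*g = g*m² - 3*g = -3*g + g*m²)
p(W) = 16 (p(W) = -4*(-4) = 16)
v = -5351501
n(w) = -6 + 3*w²
v/n(p(P(-2, -3))) = -5351501/(-6 + 3*16²) = -5351501/(-6 + 3*256) = -5351501/(-6 + 768) = -5351501/762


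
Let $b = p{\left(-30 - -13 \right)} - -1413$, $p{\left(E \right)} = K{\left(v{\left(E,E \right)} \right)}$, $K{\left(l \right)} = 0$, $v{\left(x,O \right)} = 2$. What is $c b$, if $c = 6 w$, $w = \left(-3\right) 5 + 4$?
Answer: $-93258$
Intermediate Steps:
$p{\left(E \right)} = 0$
$w = -11$ ($w = -15 + 4 = -11$)
$c = -66$ ($c = 6 \left(-11\right) = -66$)
$b = 1413$ ($b = 0 - -1413 = 0 + 1413 = 1413$)
$c b = \left(-66\right) 1413 = -93258$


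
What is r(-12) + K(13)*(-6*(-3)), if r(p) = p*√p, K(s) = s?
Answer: 234 - 24*I*√3 ≈ 234.0 - 41.569*I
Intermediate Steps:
r(p) = p^(3/2)
r(-12) + K(13)*(-6*(-3)) = (-12)^(3/2) + 13*(-6*(-3)) = -24*I*√3 + 13*18 = -24*I*√3 + 234 = 234 - 24*I*√3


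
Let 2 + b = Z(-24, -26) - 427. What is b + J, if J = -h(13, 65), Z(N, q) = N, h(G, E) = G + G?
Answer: -479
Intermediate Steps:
h(G, E) = 2*G
b = -453 (b = -2 + (-24 - 427) = -2 - 451 = -453)
J = -26 (J = -2*13 = -1*26 = -26)
b + J = -453 - 26 = -479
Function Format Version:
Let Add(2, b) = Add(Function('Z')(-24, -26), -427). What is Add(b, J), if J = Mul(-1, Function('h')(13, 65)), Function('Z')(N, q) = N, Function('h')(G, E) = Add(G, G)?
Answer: -479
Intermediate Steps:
Function('h')(G, E) = Mul(2, G)
b = -453 (b = Add(-2, Add(-24, -427)) = Add(-2, -451) = -453)
J = -26 (J = Mul(-1, Mul(2, 13)) = Mul(-1, 26) = -26)
Add(b, J) = Add(-453, -26) = -479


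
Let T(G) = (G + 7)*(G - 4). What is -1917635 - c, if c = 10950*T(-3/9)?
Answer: -4803905/3 ≈ -1.6013e+6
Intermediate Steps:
T(G) = (-4 + G)*(7 + G) (T(G) = (7 + G)*(-4 + G) = (-4 + G)*(7 + G))
c = -949000/3 (c = 10950*(-28 + (-3/9)² + 3*(-3/9)) = 10950*(-28 + (-3*⅑)² + 3*(-3*⅑)) = 10950*(-28 + (-⅓)² + 3*(-⅓)) = 10950*(-28 + ⅑ - 1) = 10950*(-260/9) = -949000/3 ≈ -3.1633e+5)
-1917635 - c = -1917635 - 1*(-949000/3) = -1917635 + 949000/3 = -4803905/3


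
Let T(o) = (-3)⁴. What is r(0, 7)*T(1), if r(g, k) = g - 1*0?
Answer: 0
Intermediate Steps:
r(g, k) = g (r(g, k) = g + 0 = g)
T(o) = 81
r(0, 7)*T(1) = 0*81 = 0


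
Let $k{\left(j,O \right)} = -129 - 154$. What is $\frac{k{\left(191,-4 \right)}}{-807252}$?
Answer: $\frac{283}{807252} \approx 0.00035057$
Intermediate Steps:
$k{\left(j,O \right)} = -283$
$\frac{k{\left(191,-4 \right)}}{-807252} = - \frac{283}{-807252} = \left(-283\right) \left(- \frac{1}{807252}\right) = \frac{283}{807252}$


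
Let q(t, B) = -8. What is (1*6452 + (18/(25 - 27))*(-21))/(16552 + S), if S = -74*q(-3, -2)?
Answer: 6641/17144 ≈ 0.38737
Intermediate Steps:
S = 592 (S = -74*(-8) = 592)
(1*6452 + (18/(25 - 27))*(-21))/(16552 + S) = (1*6452 + (18/(25 - 27))*(-21))/(16552 + 592) = (6452 + (18/(-2))*(-21))/17144 = (6452 + (18*(-½))*(-21))*(1/17144) = (6452 - 9*(-21))*(1/17144) = (6452 + 189)*(1/17144) = 6641*(1/17144) = 6641/17144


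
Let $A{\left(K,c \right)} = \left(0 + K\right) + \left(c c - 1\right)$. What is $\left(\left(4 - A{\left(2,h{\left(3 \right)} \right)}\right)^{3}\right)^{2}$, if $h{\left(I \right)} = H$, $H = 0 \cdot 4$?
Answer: $729$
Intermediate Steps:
$H = 0$
$h{\left(I \right)} = 0$
$A{\left(K,c \right)} = -1 + K + c^{2}$ ($A{\left(K,c \right)} = K + \left(c^{2} - 1\right) = K + \left(-1 + c^{2}\right) = -1 + K + c^{2}$)
$\left(\left(4 - A{\left(2,h{\left(3 \right)} \right)}\right)^{3}\right)^{2} = \left(\left(4 - \left(-1 + 2 + 0^{2}\right)\right)^{3}\right)^{2} = \left(\left(4 - \left(-1 + 2 + 0\right)\right)^{3}\right)^{2} = \left(\left(4 - 1\right)^{3}\right)^{2} = \left(3^{3}\right)^{2} = 27^{2} = 729$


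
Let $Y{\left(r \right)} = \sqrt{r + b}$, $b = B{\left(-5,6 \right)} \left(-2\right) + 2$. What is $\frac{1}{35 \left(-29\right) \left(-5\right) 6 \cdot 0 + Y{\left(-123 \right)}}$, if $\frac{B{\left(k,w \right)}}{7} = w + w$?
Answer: $- \frac{i}{17} \approx - 0.058824 i$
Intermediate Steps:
$B{\left(k,w \right)} = 14 w$ ($B{\left(k,w \right)} = 7 \left(w + w\right) = 7 \cdot 2 w = 14 w$)
$b = -166$ ($b = 14 \cdot 6 \left(-2\right) + 2 = 84 \left(-2\right) + 2 = -168 + 2 = -166$)
$Y{\left(r \right)} = \sqrt{-166 + r}$ ($Y{\left(r \right)} = \sqrt{r - 166} = \sqrt{-166 + r}$)
$\frac{1}{35 \left(-29\right) \left(-5\right) 6 \cdot 0 + Y{\left(-123 \right)}} = \frac{1}{35 \left(-29\right) \left(-5\right) 6 \cdot 0 + \sqrt{-166 - 123}} = \frac{1}{- 1015 \left(\left(-30\right) 0\right) + \sqrt{-289}} = \frac{1}{\left(-1015\right) 0 + 17 i} = \frac{1}{0 + 17 i} = \frac{1}{17 i} = - \frac{i}{17}$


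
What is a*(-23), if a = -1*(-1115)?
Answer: -25645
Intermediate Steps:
a = 1115
a*(-23) = 1115*(-23) = -25645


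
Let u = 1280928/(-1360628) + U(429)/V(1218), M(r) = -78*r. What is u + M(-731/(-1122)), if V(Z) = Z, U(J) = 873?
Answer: -77541305333/1519141162 ≈ -51.043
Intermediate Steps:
u = -31028505/138103742 (u = 1280928/(-1360628) + 873/1218 = 1280928*(-1/1360628) + 873*(1/1218) = -320232/340157 + 291/406 = -31028505/138103742 ≈ -0.22468)
u + M(-731/(-1122)) = -31028505/138103742 - (-57018)/(-1122) = -31028505/138103742 - (-57018)*(-1)/1122 = -31028505/138103742 - 78*43/66 = -31028505/138103742 - 559/11 = -77541305333/1519141162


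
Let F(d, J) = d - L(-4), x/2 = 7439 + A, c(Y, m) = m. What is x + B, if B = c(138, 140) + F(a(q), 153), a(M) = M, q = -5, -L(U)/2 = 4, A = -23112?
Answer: -31203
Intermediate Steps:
L(U) = -8 (L(U) = -2*4 = -8)
x = -31346 (x = 2*(7439 - 23112) = 2*(-15673) = -31346)
F(d, J) = 8 + d (F(d, J) = d - 1*(-8) = d + 8 = 8 + d)
B = 143 (B = 140 + (8 - 5) = 140 + 3 = 143)
x + B = -31346 + 143 = -31203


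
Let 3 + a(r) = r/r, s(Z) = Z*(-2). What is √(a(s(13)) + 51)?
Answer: 7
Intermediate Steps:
s(Z) = -2*Z
a(r) = -2 (a(r) = -3 + r/r = -3 + 1 = -2)
√(a(s(13)) + 51) = √(-2 + 51) = √49 = 7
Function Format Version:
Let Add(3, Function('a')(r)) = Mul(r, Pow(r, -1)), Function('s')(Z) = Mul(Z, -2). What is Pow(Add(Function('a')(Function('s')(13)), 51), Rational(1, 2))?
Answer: 7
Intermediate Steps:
Function('s')(Z) = Mul(-2, Z)
Function('a')(r) = -2 (Function('a')(r) = Add(-3, Mul(r, Pow(r, -1))) = Add(-3, 1) = -2)
Pow(Add(Function('a')(Function('s')(13)), 51), Rational(1, 2)) = Pow(Add(-2, 51), Rational(1, 2)) = Pow(49, Rational(1, 2)) = 7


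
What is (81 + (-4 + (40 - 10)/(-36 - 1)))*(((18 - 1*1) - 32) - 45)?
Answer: -169140/37 ≈ -4571.4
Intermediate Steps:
(81 + (-4 + (40 - 10)/(-36 - 1)))*(((18 - 1*1) - 32) - 45) = (81 + (-4 + 30/(-37)))*(((18 - 1) - 32) - 45) = (81 + (-4 + 30*(-1/37)))*((17 - 32) - 45) = (81 + (-4 - 30/37))*(-15 - 45) = (81 - 178/37)*(-60) = (2819/37)*(-60) = -169140/37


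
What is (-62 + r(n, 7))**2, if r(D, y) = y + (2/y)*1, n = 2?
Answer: 146689/49 ≈ 2993.7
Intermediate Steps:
r(D, y) = y + 2/y
(-62 + r(n, 7))**2 = (-62 + (7 + 2/7))**2 = (-62 + 51/7)**2 = (-383/7)**2 = 146689/49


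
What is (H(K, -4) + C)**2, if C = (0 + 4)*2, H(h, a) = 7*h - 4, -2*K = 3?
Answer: 169/4 ≈ 42.250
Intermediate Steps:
K = -3/2 (K = -1/2*3 = -3/2 ≈ -1.5000)
H(h, a) = -4 + 7*h
C = 8 (C = 4*2 = 8)
(H(K, -4) + C)**2 = ((-4 + 7*(-3/2)) + 8)**2 = ((-4 - 21/2) + 8)**2 = (-29/2 + 8)**2 = (-13/2)**2 = 169/4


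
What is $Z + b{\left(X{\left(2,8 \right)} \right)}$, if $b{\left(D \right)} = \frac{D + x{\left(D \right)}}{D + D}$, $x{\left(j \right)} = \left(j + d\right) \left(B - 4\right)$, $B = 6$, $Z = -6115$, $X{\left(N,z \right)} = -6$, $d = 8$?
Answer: $- \frac{36689}{6} \approx -6114.8$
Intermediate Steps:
$x{\left(j \right)} = 16 + 2 j$ ($x{\left(j \right)} = \left(j + 8\right) \left(6 - 4\right) = \left(8 + j\right) 2 = 16 + 2 j$)
$b{\left(D \right)} = \frac{16 + 3 D}{2 D}$ ($b{\left(D \right)} = \frac{D + \left(16 + 2 D\right)}{D + D} = \frac{16 + 3 D}{2 D}$)
$Z + b{\left(X{\left(2,8 \right)} \right)} = -6115 + \left(\frac{3}{2} + \frac{8}{-6}\right) = -6115 + \left(\frac{3}{2} + 8 \left(- \frac{1}{6}\right)\right) = -6115 + \left(\frac{3}{2} - \frac{4}{3}\right) = -6115 + \frac{1}{6} = - \frac{36689}{6}$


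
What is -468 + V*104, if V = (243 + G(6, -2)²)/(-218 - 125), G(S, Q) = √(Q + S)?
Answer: -186212/343 ≈ -542.89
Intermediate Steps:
V = -247/343 (V = (243 + (√(-2 + 6))²)/(-218 - 125) = (243 + (√4)²)/(-343) = (243 + 2²)*(-1/343) = (243 + 4)*(-1/343) = 247*(-1/343) = -247/343 ≈ -0.72012)
-468 + V*104 = -468 - 247/343*104 = -468 - 25688/343 = -186212/343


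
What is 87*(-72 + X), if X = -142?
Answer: -18618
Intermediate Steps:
87*(-72 + X) = 87*(-72 - 142) = 87*(-214) = -18618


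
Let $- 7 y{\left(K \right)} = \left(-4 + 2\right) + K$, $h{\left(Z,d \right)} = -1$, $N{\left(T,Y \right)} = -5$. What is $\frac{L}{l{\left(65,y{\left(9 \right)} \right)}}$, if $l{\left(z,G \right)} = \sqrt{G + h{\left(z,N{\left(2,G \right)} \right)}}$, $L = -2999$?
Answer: $\frac{2999 i \sqrt{2}}{2} \approx 2120.6 i$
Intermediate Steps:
$y{\left(K \right)} = \frac{2}{7} - \frac{K}{7}$ ($y{\left(K \right)} = - \frac{\left(-4 + 2\right) + K}{7} = - \frac{-2 + K}{7} = \frac{2}{7} - \frac{K}{7}$)
$l{\left(z,G \right)} = \sqrt{-1 + G}$ ($l{\left(z,G \right)} = \sqrt{G - 1} = \sqrt{-1 + G}$)
$\frac{L}{l{\left(65,y{\left(9 \right)} \right)}} = - \frac{2999}{\sqrt{-1 + \left(\frac{2}{7} - \frac{9}{7}\right)}} = - \frac{2999}{\sqrt{-1 - 1}} = - \frac{2999}{\sqrt{-2}} = - \frac{2999}{i \sqrt{2}} = - 2999 \left(- \frac{i \sqrt{2}}{2}\right) = \frac{2999 i \sqrt{2}}{2}$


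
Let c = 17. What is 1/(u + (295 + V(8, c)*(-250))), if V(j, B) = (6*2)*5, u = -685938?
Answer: -1/700643 ≈ -1.4273e-6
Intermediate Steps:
V(j, B) = 60 (V(j, B) = 12*5 = 60)
1/(u + (295 + V(8, c)*(-250))) = 1/(-685938 + (295 + 60*(-250))) = 1/(-685938 + (295 - 15000)) = 1/(-685938 - 14705) = 1/(-700643) = -1/700643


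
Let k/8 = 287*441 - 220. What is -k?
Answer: -1010776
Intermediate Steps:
k = 1010776 (k = 8*(287*441 - 220) = 8*(126567 - 220) = 8*126347 = 1010776)
-k = -1*1010776 = -1010776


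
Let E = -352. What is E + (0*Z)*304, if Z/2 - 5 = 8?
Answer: -352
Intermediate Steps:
Z = 26 (Z = 10 + 2*8 = 10 + 16 = 26)
E + (0*Z)*304 = -352 + (0*26)*304 = -352 + 0*304 = -352 + 0 = -352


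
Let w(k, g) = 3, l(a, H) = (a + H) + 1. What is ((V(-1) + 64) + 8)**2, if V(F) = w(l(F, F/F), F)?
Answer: 5625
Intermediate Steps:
l(a, H) = 1 + H + a (l(a, H) = (H + a) + 1 = 1 + H + a)
V(F) = 3
((V(-1) + 64) + 8)**2 = ((3 + 64) + 8)**2 = (67 + 8)**2 = 75**2 = 5625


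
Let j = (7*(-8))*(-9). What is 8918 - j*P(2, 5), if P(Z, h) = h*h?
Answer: -3682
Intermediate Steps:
P(Z, h) = h²
j = 504 (j = -56*(-9) = 504)
8918 - j*P(2, 5) = 8918 - 504*5² = 8918 - 504*25 = 8918 - 1*12600 = 8918 - 12600 = -3682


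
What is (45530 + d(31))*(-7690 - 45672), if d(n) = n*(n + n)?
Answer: -2532133624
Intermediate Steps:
d(n) = 2*n² (d(n) = n*(2*n) = 2*n²)
(45530 + d(31))*(-7690 - 45672) = (45530 + 2*31²)*(-7690 - 45672) = (45530 + 2*961)*(-53362) = (45530 + 1922)*(-53362) = 47452*(-53362) = -2532133624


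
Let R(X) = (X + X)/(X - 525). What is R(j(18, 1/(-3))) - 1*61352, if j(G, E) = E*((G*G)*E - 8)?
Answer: -89512800/1459 ≈ -61352.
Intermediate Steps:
j(G, E) = E*(-8 + E*G**2) (j(G, E) = E*(G**2*E - 8) = E*(E*G**2 - 8) = E*(-8 + E*G**2))
R(X) = 2*X/(-525 + X) (R(X) = (2*X)/(-525 + X) = 2*X/(-525 + X))
R(j(18, 1/(-3))) - 1*61352 = 2*((-8 + 18**2/(-3))/(-3))/(-525 + (-8 + 18**2/(-3))/(-3)) - 1*61352 = 2*(-(-8 - 1/3*324)/3)/(-525 - (-8 - 1/3*324)/3) - 61352 = 2*(-(-8 - 108)/3)/(-525 - (-8 - 108)/3) - 61352 = 2*(-1/3*(-116))/(-525 - 1/3*(-116)) - 61352 = 2*(116/3)/(-525 + 116/3) - 61352 = 2*(116/3)/(-1459/3) - 61352 = 2*(116/3)*(-3/1459) - 61352 = -232/1459 - 61352 = -89512800/1459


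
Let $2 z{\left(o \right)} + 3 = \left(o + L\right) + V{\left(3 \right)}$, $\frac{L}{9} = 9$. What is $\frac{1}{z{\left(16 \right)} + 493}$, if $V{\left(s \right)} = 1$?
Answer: $\frac{2}{1081} \approx 0.0018501$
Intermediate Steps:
$L = 81$ ($L = 9 \cdot 9 = 81$)
$z{\left(o \right)} = \frac{79}{2} + \frac{o}{2}$ ($z{\left(o \right)} = - \frac{3}{2} + \frac{\left(o + 81\right) + 1}{2} = - \frac{3}{2} + \frac{\left(81 + o\right) + 1}{2} = - \frac{3}{2} + \frac{82 + o}{2} = - \frac{3}{2} + \left(41 + \frac{o}{2}\right) = \frac{79}{2} + \frac{o}{2}$)
$\frac{1}{z{\left(16 \right)} + 493} = \frac{1}{\left(\frac{79}{2} + \frac{1}{2} \cdot 16\right) + 493} = \frac{1}{\left(\frac{79}{2} + 8\right) + 493} = \frac{1}{\frac{95}{2} + 493} = \frac{1}{\frac{1081}{2}} = \frac{2}{1081}$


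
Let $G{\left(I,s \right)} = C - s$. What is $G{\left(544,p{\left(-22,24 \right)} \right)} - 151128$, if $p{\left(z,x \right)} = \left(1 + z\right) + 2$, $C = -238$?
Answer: $-151347$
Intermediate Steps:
$p{\left(z,x \right)} = 3 + z$
$G{\left(I,s \right)} = -238 - s$
$G{\left(544,p{\left(-22,24 \right)} \right)} - 151128 = \left(-238 - \left(3 - 22\right)\right) - 151128 = \left(-238 - -19\right) - 151128 = \left(-238 + 19\right) - 151128 = -219 - 151128 = -151347$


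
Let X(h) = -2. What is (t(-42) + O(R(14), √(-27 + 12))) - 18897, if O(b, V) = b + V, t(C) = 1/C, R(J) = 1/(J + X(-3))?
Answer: -1587343/84 + I*√15 ≈ -18897.0 + 3.873*I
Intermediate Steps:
R(J) = 1/(-2 + J) (R(J) = 1/(J - 2) = 1/(-2 + J))
O(b, V) = V + b
(t(-42) + O(R(14), √(-27 + 12))) - 18897 = (1/(-42) + (√(-27 + 12) + 1/(-2 + 14))) - 18897 = (-1/42 + (√(-15) + 1/12)) - 18897 = (-1/42 + (I*√15 + 1/12)) - 18897 = (-1/42 + (1/12 + I*√15)) - 18897 = (5/84 + I*√15) - 18897 = -1587343/84 + I*√15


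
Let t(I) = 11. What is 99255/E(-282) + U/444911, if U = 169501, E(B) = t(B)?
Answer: 44161505816/4894021 ≈ 9023.6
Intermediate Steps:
E(B) = 11
99255/E(-282) + U/444911 = 99255/11 + 169501/444911 = 44161505816/4894021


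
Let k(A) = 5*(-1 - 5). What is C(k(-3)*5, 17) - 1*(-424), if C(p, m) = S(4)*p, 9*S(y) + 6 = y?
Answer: 1372/3 ≈ 457.33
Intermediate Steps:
S(y) = -⅔ + y/9
k(A) = -30 (k(A) = 5*(-6) = -30)
C(p, m) = -2*p/9 (C(p, m) = (-⅔ + (⅑)*4)*p = (-⅔ + 4/9)*p = -2*p/9)
C(k(-3)*5, 17) - 1*(-424) = -(-20)*5/3 - 1*(-424) = -2/9*(-150) + 424 = 100/3 + 424 = 1372/3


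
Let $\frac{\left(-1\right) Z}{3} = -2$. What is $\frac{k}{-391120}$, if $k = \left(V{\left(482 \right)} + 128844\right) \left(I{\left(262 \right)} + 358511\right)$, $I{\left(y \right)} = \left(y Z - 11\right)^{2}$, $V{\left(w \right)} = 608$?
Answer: $- \frac{22615523304}{24445} \approx -9.2516 \cdot 10^{5}$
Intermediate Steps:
$Z = 6$ ($Z = \left(-3\right) \left(-2\right) = 6$)
$I{\left(y \right)} = \left(-11 + 6 y\right)^{2}$ ($I{\left(y \right)} = \left(y 6 - 11\right)^{2} = \left(6 y - 11\right)^{2} = \left(-11 + 6 y\right)^{2}$)
$k = 361848372864$ ($k = \left(608 + 128844\right) \left(\left(-11 + 6 \cdot 262\right)^{2} + 358511\right) = 129452 \left(\left(-11 + 1572\right)^{2} + 358511\right) = 129452 \left(1561^{2} + 358511\right) = 129452 \left(2436721 + 358511\right) = 129452 \cdot 2795232 = 361848372864$)
$\frac{k}{-391120} = \frac{361848372864}{-391120} = 361848372864 \left(- \frac{1}{391120}\right) = - \frac{22615523304}{24445}$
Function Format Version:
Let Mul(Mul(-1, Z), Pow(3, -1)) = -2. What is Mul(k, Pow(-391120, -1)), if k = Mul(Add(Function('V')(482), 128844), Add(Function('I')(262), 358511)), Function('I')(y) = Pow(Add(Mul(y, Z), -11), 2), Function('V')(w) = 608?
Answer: Rational(-22615523304, 24445) ≈ -9.2516e+5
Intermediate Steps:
Z = 6 (Z = Mul(-3, -2) = 6)
Function('I')(y) = Pow(Add(-11, Mul(6, y)), 2) (Function('I')(y) = Pow(Add(Mul(y, 6), -11), 2) = Pow(Add(Mul(6, y), -11), 2) = Pow(Add(-11, Mul(6, y)), 2))
k = 361848372864 (k = Mul(Add(608, 128844), Add(Pow(Add(-11, Mul(6, 262)), 2), 358511)) = Mul(129452, Add(Pow(Add(-11, 1572), 2), 358511)) = Mul(129452, Add(Pow(1561, 2), 358511)) = Mul(129452, Add(2436721, 358511)) = Mul(129452, 2795232) = 361848372864)
Mul(k, Pow(-391120, -1)) = Mul(361848372864, Pow(-391120, -1)) = Mul(361848372864, Rational(-1, 391120)) = Rational(-22615523304, 24445)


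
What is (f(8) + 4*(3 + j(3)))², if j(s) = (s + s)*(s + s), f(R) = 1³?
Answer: 24649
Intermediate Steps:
f(R) = 1
j(s) = 4*s² (j(s) = (2*s)*(2*s) = 4*s²)
(f(8) + 4*(3 + j(3)))² = (1 + 4*(3 + 4*3²))² = (1 + 4*(3 + 4*9))² = (1 + 4*(3 + 36))² = (1 + 4*39)² = (1 + 156)² = 157² = 24649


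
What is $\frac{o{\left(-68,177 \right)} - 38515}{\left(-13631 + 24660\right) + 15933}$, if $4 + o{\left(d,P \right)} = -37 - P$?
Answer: $- \frac{38733}{26962} \approx -1.4366$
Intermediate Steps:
$o{\left(d,P \right)} = -41 - P$ ($o{\left(d,P \right)} = -4 - \left(37 + P\right) = -41 - P$)
$\frac{o{\left(-68,177 \right)} - 38515}{\left(-13631 + 24660\right) + 15933} = \frac{\left(-41 - 177\right) - 38515}{\left(-13631 + 24660\right) + 15933} = \frac{\left(-41 - 177\right) - 38515}{11029 + 15933} = \frac{-218 - 38515}{26962} = \left(-38733\right) \frac{1}{26962} = - \frac{38733}{26962}$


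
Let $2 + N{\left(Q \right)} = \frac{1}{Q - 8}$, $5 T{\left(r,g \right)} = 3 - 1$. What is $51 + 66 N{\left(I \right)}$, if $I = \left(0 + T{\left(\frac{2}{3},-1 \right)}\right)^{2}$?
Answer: $- \frac{8763}{98} \approx -89.418$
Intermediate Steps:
$T{\left(r,g \right)} = \frac{2}{5}$ ($T{\left(r,g \right)} = \frac{3 - 1}{5} = \frac{1}{5} \cdot 2 = \frac{2}{5}$)
$I = \frac{4}{25}$ ($I = \left(0 + \frac{2}{5}\right)^{2} = \left(\frac{2}{5}\right)^{2} = \frac{4}{25} \approx 0.16$)
$N{\left(Q \right)} = -2 + \frac{1}{-8 + Q}$ ($N{\left(Q \right)} = -2 + \frac{1}{Q - 8} = -2 + \frac{1}{-8 + Q}$)
$51 + 66 N{\left(I \right)} = 51 + 66 \frac{17 - \frac{8}{25}}{-8 + \frac{4}{25}} = 51 + 66 \frac{17 - \frac{8}{25}}{- \frac{196}{25}} = 51 + 66 \left(\left(- \frac{25}{196}\right) \frac{417}{25}\right) = 51 + 66 \left(- \frac{417}{196}\right) = 51 - \frac{13761}{98} = - \frac{8763}{98}$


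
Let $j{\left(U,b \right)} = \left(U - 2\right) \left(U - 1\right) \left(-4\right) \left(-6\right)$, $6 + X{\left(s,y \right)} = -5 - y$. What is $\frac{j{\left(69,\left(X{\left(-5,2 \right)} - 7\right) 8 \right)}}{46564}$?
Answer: $\frac{27336}{11641} \approx 2.3483$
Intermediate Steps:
$X{\left(s,y \right)} = -11 - y$ ($X{\left(s,y \right)} = -6 - \left(5 + y\right) = -11 - y$)
$j{\left(U,b \right)} = 24 \left(-1 + U\right) \left(-2 + U\right)$ ($j{\left(U,b \right)} = \left(-2 + U\right) \left(-1 + U\right) \left(-4\right) \left(-6\right) = \left(-1 + U\right) \left(-2 + U\right) \left(-4\right) \left(-6\right) = - 4 \left(-1 + U\right) \left(-2 + U\right) \left(-6\right) = 24 \left(-1 + U\right) \left(-2 + U\right)$)
$\frac{j{\left(69,\left(X{\left(-5,2 \right)} - 7\right) 8 \right)}}{46564} = \frac{48 - 4968 + 24 \cdot 69^{2}}{46564} = \left(48 - 4968 + 24 \cdot 4761\right) \frac{1}{46564} = \left(48 - 4968 + 114264\right) \frac{1}{46564} = 109344 \cdot \frac{1}{46564} = \frac{27336}{11641}$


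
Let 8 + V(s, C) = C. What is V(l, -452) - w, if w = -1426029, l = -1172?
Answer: 1425569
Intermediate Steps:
V(s, C) = -8 + C
V(l, -452) - w = (-8 - 452) - 1*(-1426029) = -460 + 1426029 = 1425569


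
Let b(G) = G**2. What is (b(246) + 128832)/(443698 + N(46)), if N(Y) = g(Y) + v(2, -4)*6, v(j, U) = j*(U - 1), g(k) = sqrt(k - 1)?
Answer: 84001968024/196814674999 - 568044*sqrt(5)/196814674999 ≈ 0.42680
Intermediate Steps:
g(k) = sqrt(-1 + k)
v(j, U) = j*(-1 + U)
N(Y) = -60 + sqrt(-1 + Y) (N(Y) = sqrt(-1 + Y) + (2*(-1 - 4))*6 = sqrt(-1 + Y) + (2*(-5))*6 = sqrt(-1 + Y) - 10*6 = sqrt(-1 + Y) - 60 = -60 + sqrt(-1 + Y))
(b(246) + 128832)/(443698 + N(46)) = (246**2 + 128832)/(443698 + (-60 + sqrt(-1 + 46))) = (60516 + 128832)/(443698 + (-60 + sqrt(45))) = 189348/(443698 + (-60 + 3*sqrt(5))) = 189348/(443638 + 3*sqrt(5))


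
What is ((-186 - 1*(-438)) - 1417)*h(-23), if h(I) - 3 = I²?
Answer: -619780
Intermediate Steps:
h(I) = 3 + I²
((-186 - 1*(-438)) - 1417)*h(-23) = ((-186 - 1*(-438)) - 1417)*(3 + (-23)²) = ((-186 + 438) - 1417)*(3 + 529) = (252 - 1417)*532 = -1165*532 = -619780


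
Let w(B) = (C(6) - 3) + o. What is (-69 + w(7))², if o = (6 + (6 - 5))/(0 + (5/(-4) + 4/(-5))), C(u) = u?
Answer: 8099716/1681 ≈ 4818.4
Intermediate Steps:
o = -140/41 (o = (6 + 1)/(0 + (5*(-¼) + 4*(-⅕))) = 7/(0 + (-5/4 - ⅘)) = 7/(0 - 41/20) = 7/(-41/20) = 7*(-20/41) = -140/41 ≈ -3.4146)
w(B) = -17/41 (w(B) = (6 - 3) - 140/41 = 3 - 140/41 = -17/41)
(-69 + w(7))² = (-69 - 17/41)² = (-2846/41)² = 8099716/1681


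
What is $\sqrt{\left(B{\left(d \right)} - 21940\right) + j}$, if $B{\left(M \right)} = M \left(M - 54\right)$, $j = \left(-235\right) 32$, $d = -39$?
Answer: $i \sqrt{25833} \approx 160.73 i$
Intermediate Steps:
$j = -7520$
$B{\left(M \right)} = M \left(-54 + M\right)$
$\sqrt{\left(B{\left(d \right)} - 21940\right) + j} = \sqrt{\left(- 39 \left(-54 - 39\right) - 21940\right) - 7520} = \sqrt{\left(\left(-39\right) \left(-93\right) - 21940\right) - 7520} = \sqrt{\left(3627 - 21940\right) - 7520} = \sqrt{-18313 - 7520} = \sqrt{-25833} = i \sqrt{25833}$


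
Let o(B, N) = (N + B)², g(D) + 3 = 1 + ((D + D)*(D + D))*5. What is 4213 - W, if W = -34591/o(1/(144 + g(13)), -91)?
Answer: 433192197293257/102720891001 ≈ 4217.2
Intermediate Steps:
g(D) = -2 + 20*D² (g(D) = -3 + (1 + ((D + D)*(D + D))*5) = -3 + (1 + ((2*D)*(2*D))*5) = -3 + (1 + (4*D²)*5) = -3 + (1 + 20*D²) = -2 + 20*D²)
o(B, N) = (B + N)²
W = -429083506044/102720891001 (W = -34591/(1/(144 + (-2 + 20*13²)) - 91)² = -34591/(1/(144 + (-2 + 20*169)) - 91)² = -34591/(1/(144 + (-2 + 3380)) - 91)² = -34591/(1/(144 + 3378) - 91)² = -34591/(1/3522 - 91)² = -34591/((-320501/3522)²) = -34591/102720891001/12404484 = -34591*12404484/102720891001 = -429083506044/102720891001 ≈ -4.1772)
4213 - W = 4213 - 1*(-429083506044/102720891001) = 4213 + 429083506044/102720891001 = 433192197293257/102720891001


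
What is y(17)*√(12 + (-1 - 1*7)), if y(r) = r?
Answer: 34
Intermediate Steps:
y(17)*√(12 + (-1 - 1*7)) = 17*√(12 + (-1 - 1*7)) = 17*√(12 + (-1 - 7)) = 17*√(12 - 8) = 17*√4 = 17*2 = 34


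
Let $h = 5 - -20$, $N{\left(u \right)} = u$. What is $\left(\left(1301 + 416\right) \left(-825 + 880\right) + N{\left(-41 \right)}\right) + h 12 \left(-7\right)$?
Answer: $92294$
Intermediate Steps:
$h = 25$ ($h = 5 + 20 = 25$)
$\left(\left(1301 + 416\right) \left(-825 + 880\right) + N{\left(-41 \right)}\right) + h 12 \left(-7\right) = \left(\left(1301 + 416\right) \left(-825 + 880\right) - 41\right) + 25 \cdot 12 \left(-7\right) = \left(1717 \cdot 55 - 41\right) + 300 \left(-7\right) = \left(94435 - 41\right) - 2100 = 94394 - 2100 = 92294$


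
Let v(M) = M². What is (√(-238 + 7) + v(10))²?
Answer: (100 + I*√231)² ≈ 9769.0 + 3039.7*I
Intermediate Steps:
(√(-238 + 7) + v(10))² = (√(-238 + 7) + 10²)² = (√(-231) + 100)² = (I*√231 + 100)² = (100 + I*√231)²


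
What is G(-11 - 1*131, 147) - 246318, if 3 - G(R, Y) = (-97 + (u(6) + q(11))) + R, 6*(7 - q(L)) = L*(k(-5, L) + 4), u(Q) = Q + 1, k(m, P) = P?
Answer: -492125/2 ≈ -2.4606e+5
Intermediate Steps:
u(Q) = 1 + Q
q(L) = 7 - L*(4 + L)/6 (q(L) = 7 - L*(L + 4)/6 = 7 - L*(4 + L)/6)
G(R, Y) = 227/2 - R (G(R, Y) = 3 - ((-97 + ((1 + 6) + (7 - 2/3*11 - 1/6*11**2))) + R) = 3 - ((-97 + (7 + (7 - 22/3 - 1/6*121))) + R) = 3 - ((-97 + (7 + (7 - 22/3 - 121/6))) + R) = 3 - ((-97 + (7 - 41/2)) + R) = 3 - ((-97 - 27/2) + R) = 3 - (-221/2 + R) = 3 + (221/2 - R) = 227/2 - R)
G(-11 - 1*131, 147) - 246318 = (227/2 - (-11 - 1*131)) - 246318 = (227/2 - (-11 - 131)) - 246318 = (227/2 - 1*(-142)) - 246318 = (227/2 + 142) - 246318 = 511/2 - 246318 = -492125/2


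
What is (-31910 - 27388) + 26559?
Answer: -32739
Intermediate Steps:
(-31910 - 27388) + 26559 = -59298 + 26559 = -32739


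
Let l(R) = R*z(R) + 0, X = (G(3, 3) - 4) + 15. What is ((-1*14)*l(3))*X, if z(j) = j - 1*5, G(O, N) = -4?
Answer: 588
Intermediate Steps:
z(j) = -5 + j (z(j) = j - 5 = -5 + j)
X = 7 (X = (-4 - 4) + 15 = -8 + 15 = 7)
l(R) = R*(-5 + R) (l(R) = R*(-5 + R) + 0 = R*(-5 + R))
((-1*14)*l(3))*X = ((-1*14)*(3*(-5 + 3)))*7 = -42*(-2)*7 = -14*(-6)*7 = 84*7 = 588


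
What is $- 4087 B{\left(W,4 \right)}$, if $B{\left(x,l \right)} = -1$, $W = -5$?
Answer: $4087$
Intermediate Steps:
$- 4087 B{\left(W,4 \right)} = \left(-4087\right) \left(-1\right) = 4087$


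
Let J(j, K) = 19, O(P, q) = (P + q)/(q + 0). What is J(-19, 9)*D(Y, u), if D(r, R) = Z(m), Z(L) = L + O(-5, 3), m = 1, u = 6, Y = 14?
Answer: 19/3 ≈ 6.3333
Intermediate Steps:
O(P, q) = (P + q)/q
Z(L) = -⅔ + L (Z(L) = L + (-5 + 3)/3 = L + (⅓)*(-2) = L - ⅔ = -⅔ + L)
D(r, R) = ⅓ (D(r, R) = -⅔ + 1 = ⅓)
J(-19, 9)*D(Y, u) = 19*(⅓) = 19/3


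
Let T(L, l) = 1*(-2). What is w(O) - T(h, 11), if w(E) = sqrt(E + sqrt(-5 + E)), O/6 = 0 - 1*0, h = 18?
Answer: 2 + 5**(1/4)*sqrt(I) ≈ 3.0574 + 1.0574*I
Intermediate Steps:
T(L, l) = -2
O = 0 (O = 6*(0 - 1*0) = 6*(0 + 0) = 6*0 = 0)
w(O) - T(h, 11) = sqrt(0 + sqrt(-5 + 0)) - 1*(-2) = sqrt(0 + sqrt(-5)) + 2 = sqrt(0 + I*sqrt(5)) + 2 = sqrt(I*sqrt(5)) + 2 = 5**(1/4)*sqrt(I) + 2 = 2 + 5**(1/4)*sqrt(I)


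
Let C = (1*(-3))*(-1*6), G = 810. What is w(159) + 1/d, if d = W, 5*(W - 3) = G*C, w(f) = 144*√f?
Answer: 1/2919 + 144*√159 ≈ 1815.8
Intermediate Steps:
C = 18 (C = -3*(-6) = 18)
W = 2919 (W = 3 + (810*18)/5 = 3 + (⅕)*14580 = 3 + 2916 = 2919)
d = 2919
w(159) + 1/d = 144*√159 + 1/2919 = 1/2919 + 144*√159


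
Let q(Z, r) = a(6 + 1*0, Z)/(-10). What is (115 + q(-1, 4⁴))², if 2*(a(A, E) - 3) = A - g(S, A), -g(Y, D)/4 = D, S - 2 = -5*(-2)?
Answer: 320356/25 ≈ 12814.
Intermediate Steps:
S = 12 (S = 2 - 5*(-2) = 2 + 10 = 12)
g(Y, D) = -4*D
a(A, E) = 3 + 5*A/2 (a(A, E) = 3 + (A - (-4)*A)/2 = 3 + (A + 4*A)/2 = 3 + (5*A)/2 = 3 + 5*A/2)
q(Z, r) = -9/5 (q(Z, r) = (3 + 5*(6 + 1*0)/2)/(-10) = (3 + 5*(6 + 0)/2)*(-⅒) = (3 + (5/2)*6)*(-⅒) = (3 + 15)*(-⅒) = 18*(-⅒) = -9/5)
(115 + q(-1, 4⁴))² = (115 - 9/5)² = (566/5)² = 320356/25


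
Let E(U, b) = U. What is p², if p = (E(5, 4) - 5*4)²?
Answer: 50625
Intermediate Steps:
p = 225 (p = (5 - 5*4)² = (5 - 20)² = (-15)² = 225)
p² = 225² = 50625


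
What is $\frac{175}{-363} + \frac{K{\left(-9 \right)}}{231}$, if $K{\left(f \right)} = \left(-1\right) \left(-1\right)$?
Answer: $- \frac{1214}{2541} \approx -0.47776$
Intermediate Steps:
$K{\left(f \right)} = 1$
$\frac{175}{-363} + \frac{K{\left(-9 \right)}}{231} = \frac{175}{-363} + 1 \cdot \frac{1}{231} = 175 \left(- \frac{1}{363}\right) + 1 \cdot \frac{1}{231} = - \frac{175}{363} + \frac{1}{231} = - \frac{1214}{2541}$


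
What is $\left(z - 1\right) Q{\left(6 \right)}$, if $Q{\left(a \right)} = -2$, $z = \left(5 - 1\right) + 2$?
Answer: $-10$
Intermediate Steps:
$z = 6$ ($z = 4 + 2 = 6$)
$\left(z - 1\right) Q{\left(6 \right)} = \left(6 - 1\right) \left(-2\right) = 5 \left(-2\right) = -10$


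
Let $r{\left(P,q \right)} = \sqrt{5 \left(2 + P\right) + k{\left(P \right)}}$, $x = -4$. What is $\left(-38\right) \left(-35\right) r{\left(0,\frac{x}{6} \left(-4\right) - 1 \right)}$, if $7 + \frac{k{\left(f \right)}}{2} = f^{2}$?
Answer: $2660 i \approx 2660.0 i$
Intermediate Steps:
$k{\left(f \right)} = -14 + 2 f^{2}$
$r{\left(P,q \right)} = \sqrt{-4 + 2 P^{2} + 5 P}$ ($r{\left(P,q \right)} = \sqrt{5 \left(2 + P\right) + \left(-14 + 2 P^{2}\right)} = \sqrt{\left(10 + 5 P\right) + \left(-14 + 2 P^{2}\right)} = \sqrt{-4 + 2 P^{2} + 5 P}$)
$\left(-38\right) \left(-35\right) r{\left(0,\frac{x}{6} \left(-4\right) - 1 \right)} = \left(-38\right) \left(-35\right) \sqrt{-4 + 2 \cdot 0^{2} + 5 \cdot 0} = 1330 \sqrt{-4 + 2 \cdot 0 + 0} = 1330 \sqrt{-4 + 0 + 0} = 1330 \sqrt{-4} = 1330 \cdot 2 i = 2660 i$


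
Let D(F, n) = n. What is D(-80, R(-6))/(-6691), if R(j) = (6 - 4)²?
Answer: -4/6691 ≈ -0.00059782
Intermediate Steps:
R(j) = 4 (R(j) = 2² = 4)
D(-80, R(-6))/(-6691) = 4/(-6691) = 4*(-1/6691) = -4/6691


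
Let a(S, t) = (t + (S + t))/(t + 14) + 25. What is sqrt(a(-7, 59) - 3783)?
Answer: I*sqrt(20018279)/73 ≈ 61.29*I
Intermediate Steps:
a(S, t) = 25 + (S + 2*t)/(14 + t) (a(S, t) = (S + 2*t)/(14 + t) + 25 = 25 + (S + 2*t)/(14 + t))
sqrt(a(-7, 59) - 3783) = sqrt((350 - 7 + 27*59)/(14 + 59) - 3783) = sqrt((350 - 7 + 1593)/73 - 3783) = sqrt((1/73)*1936 - 3783) = sqrt(1936/73 - 3783) = sqrt(-274223/73) = I*sqrt(20018279)/73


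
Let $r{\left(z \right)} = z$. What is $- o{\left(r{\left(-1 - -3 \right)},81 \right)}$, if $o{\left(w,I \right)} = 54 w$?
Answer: $-108$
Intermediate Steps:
$- o{\left(r{\left(-1 - -3 \right)},81 \right)} = - 54 \left(-1 - -3\right) = - 54 \left(-1 + 3\right) = - 54 \cdot 2 = \left(-1\right) 108 = -108$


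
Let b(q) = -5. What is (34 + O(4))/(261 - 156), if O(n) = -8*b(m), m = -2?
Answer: 74/105 ≈ 0.70476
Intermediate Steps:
O(n) = 40 (O(n) = -8*(-5) = 40)
(34 + O(4))/(261 - 156) = (34 + 40)/(261 - 156) = 74/105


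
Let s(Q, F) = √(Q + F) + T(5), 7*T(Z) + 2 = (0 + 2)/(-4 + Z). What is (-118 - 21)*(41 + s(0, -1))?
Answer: -5699 - 139*I ≈ -5699.0 - 139.0*I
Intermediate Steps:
T(Z) = -2/7 + 2/(7*(-4 + Z)) (T(Z) = -2/7 + ((0 + 2)/(-4 + Z))/7 = -2/7 + (2/(-4 + Z))/7 = -2/7 + 2/(7*(-4 + Z)))
s(Q, F) = √(F + Q) (s(Q, F) = √(Q + F) + 2*(5 - 1*5)/(7*(-4 + 5)) = √(F + Q) + (2/7)*(5 - 5)/1 = √(F + Q) + (2/7)*1*0 = √(F + Q) + 0 = √(F + Q))
(-118 - 21)*(41 + s(0, -1)) = (-118 - 21)*(41 + √(-1 + 0)) = -139*(41 + √(-1)) = -139*(41 + I) = -5699 - 139*I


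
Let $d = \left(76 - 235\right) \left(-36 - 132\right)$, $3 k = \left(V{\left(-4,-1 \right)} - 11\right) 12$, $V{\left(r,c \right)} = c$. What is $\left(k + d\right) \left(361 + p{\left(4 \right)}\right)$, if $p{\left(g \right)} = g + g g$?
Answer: $10158984$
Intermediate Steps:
$p{\left(g \right)} = g + g^{2}$
$k = -48$ ($k = \frac{\left(-1 - 11\right) 12}{3} = \frac{\left(-12\right) 12}{3} = \frac{1}{3} \left(-144\right) = -48$)
$d = 26712$ ($d = \left(-159\right) \left(-168\right) = 26712$)
$\left(k + d\right) \left(361 + p{\left(4 \right)}\right) = \left(-48 + 26712\right) \left(361 + 4 \left(1 + 4\right)\right) = 26664 \left(361 + 4 \cdot 5\right) = 26664 \left(361 + 20\right) = 26664 \cdot 381 = 10158984$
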